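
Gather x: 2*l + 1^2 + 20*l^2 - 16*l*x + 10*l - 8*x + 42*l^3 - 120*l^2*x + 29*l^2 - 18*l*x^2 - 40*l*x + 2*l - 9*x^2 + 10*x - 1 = 42*l^3 + 49*l^2 + 14*l + x^2*(-18*l - 9) + x*(-120*l^2 - 56*l + 2)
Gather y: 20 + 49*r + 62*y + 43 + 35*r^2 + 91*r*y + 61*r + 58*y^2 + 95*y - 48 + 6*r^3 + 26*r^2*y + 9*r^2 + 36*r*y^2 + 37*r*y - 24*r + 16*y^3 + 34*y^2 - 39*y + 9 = 6*r^3 + 44*r^2 + 86*r + 16*y^3 + y^2*(36*r + 92) + y*(26*r^2 + 128*r + 118) + 24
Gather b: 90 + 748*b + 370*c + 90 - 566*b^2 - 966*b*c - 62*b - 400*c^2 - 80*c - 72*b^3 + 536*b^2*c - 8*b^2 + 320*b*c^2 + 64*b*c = -72*b^3 + b^2*(536*c - 574) + b*(320*c^2 - 902*c + 686) - 400*c^2 + 290*c + 180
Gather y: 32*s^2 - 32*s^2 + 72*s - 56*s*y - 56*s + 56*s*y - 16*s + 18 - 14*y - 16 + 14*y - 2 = 0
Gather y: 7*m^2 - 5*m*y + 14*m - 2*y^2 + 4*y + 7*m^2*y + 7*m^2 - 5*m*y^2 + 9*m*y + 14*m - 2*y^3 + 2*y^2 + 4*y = 14*m^2 - 5*m*y^2 + 28*m - 2*y^3 + y*(7*m^2 + 4*m + 8)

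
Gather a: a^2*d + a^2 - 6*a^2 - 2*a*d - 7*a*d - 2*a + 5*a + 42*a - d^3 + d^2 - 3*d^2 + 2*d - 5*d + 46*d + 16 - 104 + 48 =a^2*(d - 5) + a*(45 - 9*d) - d^3 - 2*d^2 + 43*d - 40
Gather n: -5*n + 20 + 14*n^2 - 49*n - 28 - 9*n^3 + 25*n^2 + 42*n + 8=-9*n^3 + 39*n^2 - 12*n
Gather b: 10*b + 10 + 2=10*b + 12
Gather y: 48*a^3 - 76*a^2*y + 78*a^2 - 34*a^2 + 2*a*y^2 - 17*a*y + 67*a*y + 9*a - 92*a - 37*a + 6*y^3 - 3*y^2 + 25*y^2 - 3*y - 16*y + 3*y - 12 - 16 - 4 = 48*a^3 + 44*a^2 - 120*a + 6*y^3 + y^2*(2*a + 22) + y*(-76*a^2 + 50*a - 16) - 32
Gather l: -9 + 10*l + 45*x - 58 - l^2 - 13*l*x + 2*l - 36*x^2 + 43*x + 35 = -l^2 + l*(12 - 13*x) - 36*x^2 + 88*x - 32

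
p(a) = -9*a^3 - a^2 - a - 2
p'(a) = -27*a^2 - 2*a - 1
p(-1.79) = 48.20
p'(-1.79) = -83.93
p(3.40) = -370.70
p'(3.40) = -319.92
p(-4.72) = 926.83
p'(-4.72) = -593.08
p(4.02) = -606.86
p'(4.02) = -445.37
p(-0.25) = -1.67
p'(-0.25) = -2.19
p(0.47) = -3.63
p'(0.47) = -7.90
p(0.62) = -5.15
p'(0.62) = -12.62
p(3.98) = -589.22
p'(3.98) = -436.65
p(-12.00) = 15418.00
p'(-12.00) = -3865.00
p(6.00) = -1988.00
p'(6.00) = -985.00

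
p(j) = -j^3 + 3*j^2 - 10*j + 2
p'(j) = -3*j^2 + 6*j - 10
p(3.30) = -34.27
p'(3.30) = -22.87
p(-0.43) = 6.93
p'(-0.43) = -13.13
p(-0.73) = 11.29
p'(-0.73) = -15.98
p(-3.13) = 93.35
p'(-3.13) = -58.17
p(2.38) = -18.29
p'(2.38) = -12.71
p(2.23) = -16.47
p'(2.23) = -11.54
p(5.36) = -119.40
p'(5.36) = -64.03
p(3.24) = -32.92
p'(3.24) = -22.05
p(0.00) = 2.00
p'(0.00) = -10.00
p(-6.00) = 386.00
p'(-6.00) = -154.00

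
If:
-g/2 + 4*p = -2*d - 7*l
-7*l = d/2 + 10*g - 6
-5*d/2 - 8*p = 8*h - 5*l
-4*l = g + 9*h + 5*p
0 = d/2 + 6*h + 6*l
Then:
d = 723/2371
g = 1391/2371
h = -215/9484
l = -13/4742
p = -705/9484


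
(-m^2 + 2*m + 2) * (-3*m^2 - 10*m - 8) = 3*m^4 + 4*m^3 - 18*m^2 - 36*m - 16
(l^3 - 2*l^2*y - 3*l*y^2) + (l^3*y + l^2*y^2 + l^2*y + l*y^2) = l^3*y + l^3 + l^2*y^2 - l^2*y - 2*l*y^2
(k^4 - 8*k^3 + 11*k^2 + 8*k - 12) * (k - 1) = k^5 - 9*k^4 + 19*k^3 - 3*k^2 - 20*k + 12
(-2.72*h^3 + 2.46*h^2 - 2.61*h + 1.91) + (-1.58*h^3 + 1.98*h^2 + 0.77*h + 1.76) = -4.3*h^3 + 4.44*h^2 - 1.84*h + 3.67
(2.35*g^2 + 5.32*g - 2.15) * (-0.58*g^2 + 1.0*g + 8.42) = -1.363*g^4 - 0.7356*g^3 + 26.354*g^2 + 42.6444*g - 18.103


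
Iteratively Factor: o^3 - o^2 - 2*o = (o)*(o^2 - o - 2) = o*(o - 2)*(o + 1)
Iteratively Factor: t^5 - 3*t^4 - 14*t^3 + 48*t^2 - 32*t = (t - 1)*(t^4 - 2*t^3 - 16*t^2 + 32*t) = (t - 4)*(t - 1)*(t^3 + 2*t^2 - 8*t) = (t - 4)*(t - 2)*(t - 1)*(t^2 + 4*t) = (t - 4)*(t - 2)*(t - 1)*(t + 4)*(t)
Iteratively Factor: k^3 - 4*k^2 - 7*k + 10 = (k - 5)*(k^2 + k - 2) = (k - 5)*(k - 1)*(k + 2)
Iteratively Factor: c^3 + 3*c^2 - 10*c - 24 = (c + 2)*(c^2 + c - 12) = (c - 3)*(c + 2)*(c + 4)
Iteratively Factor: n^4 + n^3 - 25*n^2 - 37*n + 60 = (n - 1)*(n^3 + 2*n^2 - 23*n - 60) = (n - 5)*(n - 1)*(n^2 + 7*n + 12) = (n - 5)*(n - 1)*(n + 4)*(n + 3)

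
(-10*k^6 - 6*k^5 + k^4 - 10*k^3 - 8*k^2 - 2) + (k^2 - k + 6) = -10*k^6 - 6*k^5 + k^4 - 10*k^3 - 7*k^2 - k + 4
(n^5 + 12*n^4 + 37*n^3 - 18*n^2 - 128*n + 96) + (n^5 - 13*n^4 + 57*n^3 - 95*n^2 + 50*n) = 2*n^5 - n^4 + 94*n^3 - 113*n^2 - 78*n + 96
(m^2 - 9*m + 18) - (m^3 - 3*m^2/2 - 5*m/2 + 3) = -m^3 + 5*m^2/2 - 13*m/2 + 15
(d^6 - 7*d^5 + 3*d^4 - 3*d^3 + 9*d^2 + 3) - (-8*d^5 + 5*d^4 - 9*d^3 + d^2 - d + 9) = d^6 + d^5 - 2*d^4 + 6*d^3 + 8*d^2 + d - 6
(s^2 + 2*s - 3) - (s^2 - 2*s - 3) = 4*s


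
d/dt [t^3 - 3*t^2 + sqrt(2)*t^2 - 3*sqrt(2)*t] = 3*t^2 - 6*t + 2*sqrt(2)*t - 3*sqrt(2)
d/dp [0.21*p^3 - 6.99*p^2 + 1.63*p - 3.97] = 0.63*p^2 - 13.98*p + 1.63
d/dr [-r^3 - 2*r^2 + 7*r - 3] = -3*r^2 - 4*r + 7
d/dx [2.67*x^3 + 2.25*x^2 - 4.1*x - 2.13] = 8.01*x^2 + 4.5*x - 4.1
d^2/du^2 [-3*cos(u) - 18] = 3*cos(u)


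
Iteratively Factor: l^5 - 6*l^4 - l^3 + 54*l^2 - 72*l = (l + 3)*(l^4 - 9*l^3 + 26*l^2 - 24*l) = (l - 3)*(l + 3)*(l^3 - 6*l^2 + 8*l) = (l - 4)*(l - 3)*(l + 3)*(l^2 - 2*l) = l*(l - 4)*(l - 3)*(l + 3)*(l - 2)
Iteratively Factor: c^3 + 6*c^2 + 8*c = (c + 4)*(c^2 + 2*c) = c*(c + 4)*(c + 2)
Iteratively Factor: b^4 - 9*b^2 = (b)*(b^3 - 9*b) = b^2*(b^2 - 9) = b^2*(b + 3)*(b - 3)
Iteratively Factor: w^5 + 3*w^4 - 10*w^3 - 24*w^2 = (w)*(w^4 + 3*w^3 - 10*w^2 - 24*w) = w*(w + 2)*(w^3 + w^2 - 12*w) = w*(w + 2)*(w + 4)*(w^2 - 3*w) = w^2*(w + 2)*(w + 4)*(w - 3)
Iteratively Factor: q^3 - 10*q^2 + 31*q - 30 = (q - 5)*(q^2 - 5*q + 6) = (q - 5)*(q - 3)*(q - 2)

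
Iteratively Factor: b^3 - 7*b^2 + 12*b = (b - 3)*(b^2 - 4*b) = b*(b - 3)*(b - 4)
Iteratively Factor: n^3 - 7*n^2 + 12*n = (n)*(n^2 - 7*n + 12) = n*(n - 3)*(n - 4)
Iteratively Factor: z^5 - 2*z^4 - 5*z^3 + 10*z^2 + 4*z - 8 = (z + 2)*(z^4 - 4*z^3 + 3*z^2 + 4*z - 4) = (z + 1)*(z + 2)*(z^3 - 5*z^2 + 8*z - 4) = (z - 2)*(z + 1)*(z + 2)*(z^2 - 3*z + 2) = (z - 2)*(z - 1)*(z + 1)*(z + 2)*(z - 2)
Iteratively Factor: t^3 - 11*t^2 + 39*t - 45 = (t - 3)*(t^2 - 8*t + 15) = (t - 3)^2*(t - 5)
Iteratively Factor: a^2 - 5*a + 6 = (a - 2)*(a - 3)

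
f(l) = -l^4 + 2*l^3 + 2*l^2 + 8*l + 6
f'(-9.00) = 3374.00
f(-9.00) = -7923.00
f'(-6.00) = 1064.00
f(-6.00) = -1698.00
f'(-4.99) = 634.45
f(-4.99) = -852.64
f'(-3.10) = 172.42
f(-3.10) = -151.51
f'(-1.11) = 16.42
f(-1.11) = -4.67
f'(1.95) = 8.96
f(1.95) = 29.58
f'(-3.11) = 173.91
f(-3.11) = -153.25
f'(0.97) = 13.87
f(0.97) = 16.58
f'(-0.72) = 9.72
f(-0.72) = 0.26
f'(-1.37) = 24.07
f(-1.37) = -9.87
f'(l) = -4*l^3 + 6*l^2 + 4*l + 8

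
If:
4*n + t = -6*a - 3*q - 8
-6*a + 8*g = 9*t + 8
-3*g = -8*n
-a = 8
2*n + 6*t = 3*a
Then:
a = -8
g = -608/73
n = -228/73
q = 4048/219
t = -216/73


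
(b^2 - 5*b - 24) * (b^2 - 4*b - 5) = b^4 - 9*b^3 - 9*b^2 + 121*b + 120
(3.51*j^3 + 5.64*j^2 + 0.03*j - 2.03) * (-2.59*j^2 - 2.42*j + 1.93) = -9.0909*j^5 - 23.1018*j^4 - 6.9522*j^3 + 16.0703*j^2 + 4.9705*j - 3.9179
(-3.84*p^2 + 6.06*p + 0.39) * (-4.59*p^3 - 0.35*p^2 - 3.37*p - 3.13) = 17.6256*p^5 - 26.4714*p^4 + 9.0297*p^3 - 8.5395*p^2 - 20.2821*p - 1.2207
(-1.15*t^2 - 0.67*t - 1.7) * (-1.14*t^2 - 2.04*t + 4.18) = 1.311*t^4 + 3.1098*t^3 - 1.5022*t^2 + 0.6674*t - 7.106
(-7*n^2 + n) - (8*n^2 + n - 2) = 2 - 15*n^2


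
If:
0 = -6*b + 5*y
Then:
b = 5*y/6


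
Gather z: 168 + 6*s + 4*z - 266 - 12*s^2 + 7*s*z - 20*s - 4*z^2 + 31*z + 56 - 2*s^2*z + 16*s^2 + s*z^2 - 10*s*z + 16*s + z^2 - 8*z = 4*s^2 + 2*s + z^2*(s - 3) + z*(-2*s^2 - 3*s + 27) - 42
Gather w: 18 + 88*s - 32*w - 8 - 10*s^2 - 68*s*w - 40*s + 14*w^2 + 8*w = -10*s^2 + 48*s + 14*w^2 + w*(-68*s - 24) + 10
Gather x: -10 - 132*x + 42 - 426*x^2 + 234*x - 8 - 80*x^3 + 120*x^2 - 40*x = -80*x^3 - 306*x^2 + 62*x + 24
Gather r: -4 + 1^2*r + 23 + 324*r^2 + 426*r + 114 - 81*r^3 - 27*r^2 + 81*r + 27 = -81*r^3 + 297*r^2 + 508*r + 160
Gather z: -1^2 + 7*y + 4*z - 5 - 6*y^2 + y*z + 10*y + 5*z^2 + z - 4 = -6*y^2 + 17*y + 5*z^2 + z*(y + 5) - 10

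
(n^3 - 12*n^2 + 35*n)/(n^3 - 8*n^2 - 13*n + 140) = n/(n + 4)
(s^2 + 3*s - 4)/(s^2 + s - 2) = (s + 4)/(s + 2)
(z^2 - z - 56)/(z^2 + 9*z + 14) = (z - 8)/(z + 2)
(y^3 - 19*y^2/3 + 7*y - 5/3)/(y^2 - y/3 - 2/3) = (3*y^2 - 16*y + 5)/(3*y + 2)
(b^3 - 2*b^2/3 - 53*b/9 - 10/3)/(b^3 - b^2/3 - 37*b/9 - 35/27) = 3*(3*b^2 - 7*b - 6)/(9*b^2 - 18*b - 7)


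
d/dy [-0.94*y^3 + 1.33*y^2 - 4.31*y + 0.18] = -2.82*y^2 + 2.66*y - 4.31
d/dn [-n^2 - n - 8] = -2*n - 1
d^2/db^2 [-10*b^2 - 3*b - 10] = -20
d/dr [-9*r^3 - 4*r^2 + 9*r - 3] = -27*r^2 - 8*r + 9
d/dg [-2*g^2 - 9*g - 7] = -4*g - 9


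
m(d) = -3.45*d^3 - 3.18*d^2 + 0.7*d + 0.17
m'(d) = -10.35*d^2 - 6.36*d + 0.7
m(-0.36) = -0.33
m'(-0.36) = 1.65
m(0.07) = 0.20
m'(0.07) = 0.20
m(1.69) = -24.38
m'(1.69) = -39.61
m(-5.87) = 584.29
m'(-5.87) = -318.60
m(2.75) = -93.70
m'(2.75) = -95.06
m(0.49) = -0.66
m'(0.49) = -4.90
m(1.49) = -17.26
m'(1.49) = -31.75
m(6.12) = -905.46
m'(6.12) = -425.88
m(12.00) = -6410.95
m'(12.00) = -1566.02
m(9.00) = -2766.16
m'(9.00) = -894.89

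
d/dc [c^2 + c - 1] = 2*c + 1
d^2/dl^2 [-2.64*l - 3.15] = 0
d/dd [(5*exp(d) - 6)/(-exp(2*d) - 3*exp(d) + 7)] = (5*exp(2*d) - 12*exp(d) + 17)*exp(d)/(exp(4*d) + 6*exp(3*d) - 5*exp(2*d) - 42*exp(d) + 49)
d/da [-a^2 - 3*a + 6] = -2*a - 3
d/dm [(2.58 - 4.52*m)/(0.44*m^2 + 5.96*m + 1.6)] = (1.9888*m^2 - 2.2704*m - 22.6088)/(0.1936*m^4 + 5.2448*m^3 + 36.9296*m^2 + 19.072*m + 2.56)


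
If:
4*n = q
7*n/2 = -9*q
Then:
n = 0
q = 0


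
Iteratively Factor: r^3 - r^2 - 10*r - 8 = (r + 1)*(r^2 - 2*r - 8) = (r + 1)*(r + 2)*(r - 4)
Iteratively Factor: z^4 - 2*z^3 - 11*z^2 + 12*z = (z)*(z^3 - 2*z^2 - 11*z + 12) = z*(z - 4)*(z^2 + 2*z - 3) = z*(z - 4)*(z + 3)*(z - 1)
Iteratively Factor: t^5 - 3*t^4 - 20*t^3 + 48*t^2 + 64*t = (t - 4)*(t^4 + t^3 - 16*t^2 - 16*t) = t*(t - 4)*(t^3 + t^2 - 16*t - 16) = t*(t - 4)*(t + 1)*(t^2 - 16) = t*(t - 4)*(t + 1)*(t + 4)*(t - 4)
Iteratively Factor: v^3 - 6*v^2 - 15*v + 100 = (v - 5)*(v^2 - v - 20) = (v - 5)*(v + 4)*(v - 5)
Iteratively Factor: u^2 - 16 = (u - 4)*(u + 4)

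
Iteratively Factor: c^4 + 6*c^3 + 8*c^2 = (c + 4)*(c^3 + 2*c^2) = c*(c + 4)*(c^2 + 2*c) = c*(c + 2)*(c + 4)*(c)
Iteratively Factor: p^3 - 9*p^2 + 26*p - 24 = (p - 4)*(p^2 - 5*p + 6) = (p - 4)*(p - 2)*(p - 3)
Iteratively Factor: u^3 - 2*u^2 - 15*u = (u)*(u^2 - 2*u - 15) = u*(u + 3)*(u - 5)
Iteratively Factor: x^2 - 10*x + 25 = (x - 5)*(x - 5)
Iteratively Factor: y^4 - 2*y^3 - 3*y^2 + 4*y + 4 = (y - 2)*(y^3 - 3*y - 2) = (y - 2)*(y + 1)*(y^2 - y - 2) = (y - 2)^2*(y + 1)*(y + 1)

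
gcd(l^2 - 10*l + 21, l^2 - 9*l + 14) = l - 7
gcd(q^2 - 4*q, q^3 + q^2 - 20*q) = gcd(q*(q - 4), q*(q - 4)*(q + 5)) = q^2 - 4*q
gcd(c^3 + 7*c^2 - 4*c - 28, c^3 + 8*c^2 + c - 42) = c^2 + 5*c - 14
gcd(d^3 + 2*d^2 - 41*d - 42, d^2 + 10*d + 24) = 1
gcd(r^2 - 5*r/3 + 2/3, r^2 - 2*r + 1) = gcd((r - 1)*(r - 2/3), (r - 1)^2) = r - 1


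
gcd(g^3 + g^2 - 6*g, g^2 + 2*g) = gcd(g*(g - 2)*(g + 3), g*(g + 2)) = g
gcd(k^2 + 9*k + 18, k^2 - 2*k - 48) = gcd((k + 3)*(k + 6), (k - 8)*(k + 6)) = k + 6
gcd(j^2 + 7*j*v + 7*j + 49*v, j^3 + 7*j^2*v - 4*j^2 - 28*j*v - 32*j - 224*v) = j + 7*v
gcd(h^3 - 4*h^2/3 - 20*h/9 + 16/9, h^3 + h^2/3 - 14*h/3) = h - 2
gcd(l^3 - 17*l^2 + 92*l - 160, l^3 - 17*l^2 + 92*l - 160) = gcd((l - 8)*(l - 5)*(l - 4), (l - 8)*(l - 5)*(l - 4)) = l^3 - 17*l^2 + 92*l - 160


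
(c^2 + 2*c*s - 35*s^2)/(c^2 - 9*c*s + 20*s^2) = (-c - 7*s)/(-c + 4*s)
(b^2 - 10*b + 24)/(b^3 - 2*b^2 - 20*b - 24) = (b - 4)/(b^2 + 4*b + 4)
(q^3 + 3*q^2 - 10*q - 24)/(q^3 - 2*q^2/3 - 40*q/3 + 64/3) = 3*(q^2 - q - 6)/(3*q^2 - 14*q + 16)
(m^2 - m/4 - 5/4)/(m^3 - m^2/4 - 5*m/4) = 1/m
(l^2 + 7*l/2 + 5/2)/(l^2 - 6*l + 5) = (2*l^2 + 7*l + 5)/(2*(l^2 - 6*l + 5))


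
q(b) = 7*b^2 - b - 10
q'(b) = 14*b - 1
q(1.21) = -0.96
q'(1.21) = 15.94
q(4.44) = 123.56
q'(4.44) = 61.16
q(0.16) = -9.98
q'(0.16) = 1.24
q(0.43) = -9.14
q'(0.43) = 5.02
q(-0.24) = -9.36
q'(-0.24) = -4.36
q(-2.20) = 26.08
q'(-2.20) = -31.80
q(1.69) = 8.30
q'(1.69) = 22.66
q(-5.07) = 175.00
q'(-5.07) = -71.98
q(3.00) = 50.00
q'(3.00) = 41.00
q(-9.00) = 566.00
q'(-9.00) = -127.00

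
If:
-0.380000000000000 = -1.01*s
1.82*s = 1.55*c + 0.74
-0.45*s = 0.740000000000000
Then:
No Solution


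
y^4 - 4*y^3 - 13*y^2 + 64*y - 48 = (y - 4)*(y - 3)*(y - 1)*(y + 4)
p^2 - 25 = (p - 5)*(p + 5)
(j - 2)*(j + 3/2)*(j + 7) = j^3 + 13*j^2/2 - 13*j/2 - 21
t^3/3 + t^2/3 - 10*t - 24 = (t/3 + 1)*(t - 6)*(t + 4)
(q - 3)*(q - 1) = q^2 - 4*q + 3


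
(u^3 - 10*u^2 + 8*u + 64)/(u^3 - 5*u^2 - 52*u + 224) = (u + 2)/(u + 7)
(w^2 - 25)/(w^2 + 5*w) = (w - 5)/w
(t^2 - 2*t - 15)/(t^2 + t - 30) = (t + 3)/(t + 6)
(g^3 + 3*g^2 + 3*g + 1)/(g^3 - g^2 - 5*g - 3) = (g + 1)/(g - 3)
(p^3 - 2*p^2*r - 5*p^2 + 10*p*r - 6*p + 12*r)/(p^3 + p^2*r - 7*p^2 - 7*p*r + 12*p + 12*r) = (p^3 - 2*p^2*r - 5*p^2 + 10*p*r - 6*p + 12*r)/(p^3 + p^2*r - 7*p^2 - 7*p*r + 12*p + 12*r)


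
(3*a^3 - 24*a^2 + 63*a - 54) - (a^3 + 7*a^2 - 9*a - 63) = 2*a^3 - 31*a^2 + 72*a + 9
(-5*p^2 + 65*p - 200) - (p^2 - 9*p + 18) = -6*p^2 + 74*p - 218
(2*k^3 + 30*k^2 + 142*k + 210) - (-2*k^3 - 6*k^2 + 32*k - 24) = 4*k^3 + 36*k^2 + 110*k + 234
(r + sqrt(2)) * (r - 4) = r^2 - 4*r + sqrt(2)*r - 4*sqrt(2)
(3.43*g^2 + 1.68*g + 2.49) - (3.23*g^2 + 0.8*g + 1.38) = 0.2*g^2 + 0.88*g + 1.11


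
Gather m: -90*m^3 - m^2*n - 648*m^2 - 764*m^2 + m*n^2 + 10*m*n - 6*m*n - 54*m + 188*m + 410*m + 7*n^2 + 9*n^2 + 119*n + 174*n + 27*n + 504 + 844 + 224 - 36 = -90*m^3 + m^2*(-n - 1412) + m*(n^2 + 4*n + 544) + 16*n^2 + 320*n + 1536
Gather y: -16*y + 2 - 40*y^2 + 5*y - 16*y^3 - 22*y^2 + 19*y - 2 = -16*y^3 - 62*y^2 + 8*y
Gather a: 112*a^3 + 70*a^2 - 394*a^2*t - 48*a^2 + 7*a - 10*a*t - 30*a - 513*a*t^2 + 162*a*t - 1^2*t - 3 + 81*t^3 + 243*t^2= 112*a^3 + a^2*(22 - 394*t) + a*(-513*t^2 + 152*t - 23) + 81*t^3 + 243*t^2 - t - 3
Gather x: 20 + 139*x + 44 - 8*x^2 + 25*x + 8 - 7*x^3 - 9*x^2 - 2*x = -7*x^3 - 17*x^2 + 162*x + 72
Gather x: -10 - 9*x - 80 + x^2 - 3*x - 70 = x^2 - 12*x - 160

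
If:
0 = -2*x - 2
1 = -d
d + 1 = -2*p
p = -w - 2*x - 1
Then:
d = -1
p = 0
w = 1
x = -1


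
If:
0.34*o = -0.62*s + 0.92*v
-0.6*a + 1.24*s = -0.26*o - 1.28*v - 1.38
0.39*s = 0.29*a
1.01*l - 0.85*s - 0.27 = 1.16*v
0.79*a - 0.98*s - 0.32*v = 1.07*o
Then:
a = -1.53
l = -1.52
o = 0.13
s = -1.14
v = -0.72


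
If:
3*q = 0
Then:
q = 0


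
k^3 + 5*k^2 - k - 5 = (k - 1)*(k + 1)*(k + 5)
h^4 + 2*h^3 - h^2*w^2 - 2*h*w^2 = h*(h + 2)*(h - w)*(h + w)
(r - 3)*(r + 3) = r^2 - 9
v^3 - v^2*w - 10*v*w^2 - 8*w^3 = (v - 4*w)*(v + w)*(v + 2*w)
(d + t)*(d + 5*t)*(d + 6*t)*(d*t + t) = d^4*t + 12*d^3*t^2 + d^3*t + 41*d^2*t^3 + 12*d^2*t^2 + 30*d*t^4 + 41*d*t^3 + 30*t^4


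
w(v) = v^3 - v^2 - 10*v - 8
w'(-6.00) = 110.00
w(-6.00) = -200.00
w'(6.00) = 86.00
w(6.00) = 112.00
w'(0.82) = -9.62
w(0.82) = -16.32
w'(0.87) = -9.47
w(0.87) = -16.80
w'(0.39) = -10.32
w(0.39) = -11.99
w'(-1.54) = 0.19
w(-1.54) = 1.38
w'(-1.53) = 0.08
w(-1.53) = 1.38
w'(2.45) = 3.11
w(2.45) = -23.80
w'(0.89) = -9.40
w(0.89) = -16.99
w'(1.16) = -8.28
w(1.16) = -19.38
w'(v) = 3*v^2 - 2*v - 10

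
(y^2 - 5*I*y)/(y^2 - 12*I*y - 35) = y/(y - 7*I)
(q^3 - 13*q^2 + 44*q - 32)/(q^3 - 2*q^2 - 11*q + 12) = (q - 8)/(q + 3)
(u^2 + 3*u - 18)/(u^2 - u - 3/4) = 4*(-u^2 - 3*u + 18)/(-4*u^2 + 4*u + 3)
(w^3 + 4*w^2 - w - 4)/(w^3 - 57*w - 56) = (w^2 + 3*w - 4)/(w^2 - w - 56)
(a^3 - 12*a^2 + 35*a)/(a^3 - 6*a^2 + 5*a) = (a - 7)/(a - 1)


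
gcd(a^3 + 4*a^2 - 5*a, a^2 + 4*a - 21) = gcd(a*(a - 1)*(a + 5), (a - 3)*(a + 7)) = 1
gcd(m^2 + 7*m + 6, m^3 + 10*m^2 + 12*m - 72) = m + 6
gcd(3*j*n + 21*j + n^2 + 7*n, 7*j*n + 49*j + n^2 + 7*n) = n + 7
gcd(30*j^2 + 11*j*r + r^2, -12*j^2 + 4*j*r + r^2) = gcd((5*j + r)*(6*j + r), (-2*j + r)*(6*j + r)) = 6*j + r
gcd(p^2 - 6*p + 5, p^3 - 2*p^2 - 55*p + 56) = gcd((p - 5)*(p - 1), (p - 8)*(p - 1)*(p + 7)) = p - 1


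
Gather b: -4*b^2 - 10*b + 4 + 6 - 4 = -4*b^2 - 10*b + 6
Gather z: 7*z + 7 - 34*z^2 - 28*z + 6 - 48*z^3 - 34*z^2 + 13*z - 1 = -48*z^3 - 68*z^2 - 8*z + 12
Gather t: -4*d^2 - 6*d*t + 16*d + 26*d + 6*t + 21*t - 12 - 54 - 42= -4*d^2 + 42*d + t*(27 - 6*d) - 108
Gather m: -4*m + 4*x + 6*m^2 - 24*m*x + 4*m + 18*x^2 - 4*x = 6*m^2 - 24*m*x + 18*x^2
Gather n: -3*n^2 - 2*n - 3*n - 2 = -3*n^2 - 5*n - 2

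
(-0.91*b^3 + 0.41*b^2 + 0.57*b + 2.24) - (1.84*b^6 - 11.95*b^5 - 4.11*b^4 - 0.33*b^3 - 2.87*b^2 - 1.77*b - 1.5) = -1.84*b^6 + 11.95*b^5 + 4.11*b^4 - 0.58*b^3 + 3.28*b^2 + 2.34*b + 3.74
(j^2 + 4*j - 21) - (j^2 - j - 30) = 5*j + 9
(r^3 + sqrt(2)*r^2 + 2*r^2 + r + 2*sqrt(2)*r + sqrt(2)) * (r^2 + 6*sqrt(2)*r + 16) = r^5 + 2*r^4 + 7*sqrt(2)*r^4 + 14*sqrt(2)*r^3 + 29*r^3 + 23*sqrt(2)*r^2 + 56*r^2 + 28*r + 32*sqrt(2)*r + 16*sqrt(2)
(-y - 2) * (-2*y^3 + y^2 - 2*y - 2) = 2*y^4 + 3*y^3 + 6*y + 4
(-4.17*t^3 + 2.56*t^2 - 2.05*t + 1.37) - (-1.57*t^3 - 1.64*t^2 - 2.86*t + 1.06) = -2.6*t^3 + 4.2*t^2 + 0.81*t + 0.31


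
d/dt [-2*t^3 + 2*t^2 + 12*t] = -6*t^2 + 4*t + 12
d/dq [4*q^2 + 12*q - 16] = 8*q + 12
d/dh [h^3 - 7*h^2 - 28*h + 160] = 3*h^2 - 14*h - 28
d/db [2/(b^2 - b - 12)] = 2*(1 - 2*b)/(-b^2 + b + 12)^2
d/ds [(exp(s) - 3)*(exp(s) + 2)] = (2*exp(s) - 1)*exp(s)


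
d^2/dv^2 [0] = 0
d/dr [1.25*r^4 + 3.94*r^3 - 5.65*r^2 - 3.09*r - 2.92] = 5.0*r^3 + 11.82*r^2 - 11.3*r - 3.09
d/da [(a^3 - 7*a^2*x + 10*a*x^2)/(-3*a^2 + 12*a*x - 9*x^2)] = (-a^4 + 8*a^3*x - 27*a^2*x^2 + 42*a*x^3 - 30*x^4)/(3*(a^4 - 8*a^3*x + 22*a^2*x^2 - 24*a*x^3 + 9*x^4))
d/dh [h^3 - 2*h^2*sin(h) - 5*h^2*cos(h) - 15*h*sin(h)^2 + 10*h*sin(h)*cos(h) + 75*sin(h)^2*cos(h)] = 5*h^2*sin(h) - 2*h^2*cos(h) + 3*h^2 - 4*h*sin(h) - 15*h*sin(2*h) - 10*h*cos(h) + 10*h*cos(2*h) - 75*sin(h)/4 + 5*sin(2*h) + 225*sin(3*h)/4 + 15*cos(2*h)/2 - 15/2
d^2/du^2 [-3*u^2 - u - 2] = -6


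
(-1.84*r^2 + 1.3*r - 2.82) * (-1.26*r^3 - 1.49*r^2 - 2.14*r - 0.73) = 2.3184*r^5 + 1.1036*r^4 + 5.5538*r^3 + 2.763*r^2 + 5.0858*r + 2.0586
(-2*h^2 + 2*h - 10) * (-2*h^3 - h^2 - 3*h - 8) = 4*h^5 - 2*h^4 + 24*h^3 + 20*h^2 + 14*h + 80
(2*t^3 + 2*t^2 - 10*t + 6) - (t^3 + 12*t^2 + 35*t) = t^3 - 10*t^2 - 45*t + 6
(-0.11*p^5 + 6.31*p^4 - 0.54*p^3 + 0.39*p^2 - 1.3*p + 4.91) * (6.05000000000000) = -0.6655*p^5 + 38.1755*p^4 - 3.267*p^3 + 2.3595*p^2 - 7.865*p + 29.7055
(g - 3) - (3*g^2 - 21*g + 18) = -3*g^2 + 22*g - 21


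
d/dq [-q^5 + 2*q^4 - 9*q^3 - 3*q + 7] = -5*q^4 + 8*q^3 - 27*q^2 - 3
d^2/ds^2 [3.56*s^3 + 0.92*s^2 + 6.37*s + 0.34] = 21.36*s + 1.84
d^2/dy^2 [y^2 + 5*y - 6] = 2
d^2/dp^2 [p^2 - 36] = 2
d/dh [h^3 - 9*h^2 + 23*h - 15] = 3*h^2 - 18*h + 23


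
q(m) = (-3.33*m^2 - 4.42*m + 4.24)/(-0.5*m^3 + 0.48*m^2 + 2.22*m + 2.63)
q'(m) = (-6.66*m - 4.42)/(-0.5*m^3 + 0.48*m^2 + 2.22*m + 2.63) + (-3.33*m^2 - 4.42*m + 4.24)*(1.5*m^2 - 0.96*m - 2.22)/(-0.5*m^3 + 0.48*m^2 + 2.22*m + 2.63)^2 = (-1.665*m^4 - 4.42*m^3 + 1.089*m^2 - 21.5862*m - 21.0374)/(0.25*m^6 - 0.48*m^5 - 1.9896*m^4 - 0.4988*m^3 + 7.4532*m^2 + 11.6772*m + 6.9169)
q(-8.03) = -0.64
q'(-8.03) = -0.06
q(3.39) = 12.87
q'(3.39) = -32.69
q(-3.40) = -0.95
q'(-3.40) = 0.04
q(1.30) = -1.36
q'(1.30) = -2.26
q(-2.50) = -0.70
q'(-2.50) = 0.70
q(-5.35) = -0.83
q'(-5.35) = -0.09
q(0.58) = 0.14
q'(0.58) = -2.16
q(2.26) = -5.26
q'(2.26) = -8.48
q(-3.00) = -0.90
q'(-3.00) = 0.20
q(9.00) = 1.01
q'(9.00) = -0.16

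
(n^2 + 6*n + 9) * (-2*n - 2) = -2*n^3 - 14*n^2 - 30*n - 18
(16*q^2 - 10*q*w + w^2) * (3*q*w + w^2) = 48*q^3*w - 14*q^2*w^2 - 7*q*w^3 + w^4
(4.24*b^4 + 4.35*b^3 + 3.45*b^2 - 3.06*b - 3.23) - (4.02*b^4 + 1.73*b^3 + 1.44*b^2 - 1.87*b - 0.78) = 0.220000000000001*b^4 + 2.62*b^3 + 2.01*b^2 - 1.19*b - 2.45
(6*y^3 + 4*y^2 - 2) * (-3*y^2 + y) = -18*y^5 - 6*y^4 + 4*y^3 + 6*y^2 - 2*y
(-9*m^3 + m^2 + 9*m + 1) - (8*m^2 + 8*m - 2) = -9*m^3 - 7*m^2 + m + 3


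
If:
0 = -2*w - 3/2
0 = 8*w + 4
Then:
No Solution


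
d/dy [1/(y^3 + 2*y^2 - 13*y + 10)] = (-3*y^2 - 4*y + 13)/(y^3 + 2*y^2 - 13*y + 10)^2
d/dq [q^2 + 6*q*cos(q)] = -6*q*sin(q) + 2*q + 6*cos(q)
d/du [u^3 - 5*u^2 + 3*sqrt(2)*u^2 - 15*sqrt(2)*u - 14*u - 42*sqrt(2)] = 3*u^2 - 10*u + 6*sqrt(2)*u - 15*sqrt(2) - 14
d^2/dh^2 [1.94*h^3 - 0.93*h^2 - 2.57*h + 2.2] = 11.64*h - 1.86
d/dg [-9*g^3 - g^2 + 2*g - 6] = -27*g^2 - 2*g + 2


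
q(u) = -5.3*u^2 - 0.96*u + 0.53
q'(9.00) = -96.36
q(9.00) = -437.41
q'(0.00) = -0.96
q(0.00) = 0.53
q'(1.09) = -12.51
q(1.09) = -6.81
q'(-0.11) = 0.21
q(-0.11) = 0.57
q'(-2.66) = 27.24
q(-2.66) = -34.42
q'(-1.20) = 11.76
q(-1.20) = -5.95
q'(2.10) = -23.22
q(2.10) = -24.86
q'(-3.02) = 31.05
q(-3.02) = -44.91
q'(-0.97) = 9.32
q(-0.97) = -3.53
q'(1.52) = -17.07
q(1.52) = -13.17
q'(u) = -10.6*u - 0.96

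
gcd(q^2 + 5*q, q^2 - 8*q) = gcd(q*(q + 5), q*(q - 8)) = q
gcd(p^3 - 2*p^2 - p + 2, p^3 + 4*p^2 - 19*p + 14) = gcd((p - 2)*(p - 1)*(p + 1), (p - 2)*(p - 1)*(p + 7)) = p^2 - 3*p + 2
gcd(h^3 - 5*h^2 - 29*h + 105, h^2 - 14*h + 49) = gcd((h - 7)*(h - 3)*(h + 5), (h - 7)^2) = h - 7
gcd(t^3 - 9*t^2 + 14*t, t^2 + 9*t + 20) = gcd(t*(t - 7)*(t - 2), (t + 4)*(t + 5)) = 1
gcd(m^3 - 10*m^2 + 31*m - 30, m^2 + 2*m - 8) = m - 2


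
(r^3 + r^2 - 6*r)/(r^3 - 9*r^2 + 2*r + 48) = r*(r^2 + r - 6)/(r^3 - 9*r^2 + 2*r + 48)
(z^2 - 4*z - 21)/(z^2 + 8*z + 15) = (z - 7)/(z + 5)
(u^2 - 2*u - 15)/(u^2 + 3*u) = (u - 5)/u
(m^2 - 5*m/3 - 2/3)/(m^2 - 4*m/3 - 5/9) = 3*(m - 2)/(3*m - 5)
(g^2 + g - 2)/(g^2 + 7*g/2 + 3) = 2*(g - 1)/(2*g + 3)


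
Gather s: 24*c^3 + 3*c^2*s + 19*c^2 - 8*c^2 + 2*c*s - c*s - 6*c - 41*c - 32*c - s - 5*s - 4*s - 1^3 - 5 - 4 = 24*c^3 + 11*c^2 - 79*c + s*(3*c^2 + c - 10) - 10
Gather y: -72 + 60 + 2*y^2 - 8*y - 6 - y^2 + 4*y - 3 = y^2 - 4*y - 21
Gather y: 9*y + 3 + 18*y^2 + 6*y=18*y^2 + 15*y + 3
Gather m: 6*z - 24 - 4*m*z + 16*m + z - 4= m*(16 - 4*z) + 7*z - 28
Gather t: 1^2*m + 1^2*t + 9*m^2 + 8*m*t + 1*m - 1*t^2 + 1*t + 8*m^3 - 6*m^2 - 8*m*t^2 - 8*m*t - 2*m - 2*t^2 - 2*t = 8*m^3 + 3*m^2 + t^2*(-8*m - 3)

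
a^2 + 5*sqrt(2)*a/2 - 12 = (a - 3*sqrt(2)/2)*(a + 4*sqrt(2))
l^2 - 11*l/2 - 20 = (l - 8)*(l + 5/2)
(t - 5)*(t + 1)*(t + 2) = t^3 - 2*t^2 - 13*t - 10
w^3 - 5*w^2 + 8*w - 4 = (w - 2)^2*(w - 1)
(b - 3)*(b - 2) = b^2 - 5*b + 6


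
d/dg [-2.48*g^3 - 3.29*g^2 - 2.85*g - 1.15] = -7.44*g^2 - 6.58*g - 2.85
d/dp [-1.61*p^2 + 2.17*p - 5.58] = 2.17 - 3.22*p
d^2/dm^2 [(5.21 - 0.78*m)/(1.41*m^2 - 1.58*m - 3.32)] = ((0.78*m - 5.21)*(2.82*m - 1.58)*(5.64*m - 3.16) + (6.5988*m - 17.157)*(-1.41*m^2 + 1.58*m + 3.32))/(-1.41*m^2 + 1.58*m + 3.32)^3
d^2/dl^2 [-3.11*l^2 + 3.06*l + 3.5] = -6.22000000000000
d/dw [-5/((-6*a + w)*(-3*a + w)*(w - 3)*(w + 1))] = 5*((3*a - w)*(6*a - w)*(w - 3) + (3*a - w)*(6*a - w)*(w + 1) - (3*a - w)*(w - 3)*(w + 1) - (6*a - w)*(w - 3)*(w + 1))/((3*a - w)^2*(6*a - w)^2*(w - 3)^2*(w + 1)^2)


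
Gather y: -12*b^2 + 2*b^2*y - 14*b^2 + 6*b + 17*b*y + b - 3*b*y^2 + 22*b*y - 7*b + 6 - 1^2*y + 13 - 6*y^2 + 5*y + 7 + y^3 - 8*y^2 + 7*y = -26*b^2 + y^3 + y^2*(-3*b - 14) + y*(2*b^2 + 39*b + 11) + 26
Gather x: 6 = 6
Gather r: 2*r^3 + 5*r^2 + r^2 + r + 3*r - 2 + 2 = 2*r^3 + 6*r^2 + 4*r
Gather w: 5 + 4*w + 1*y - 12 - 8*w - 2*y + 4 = -4*w - y - 3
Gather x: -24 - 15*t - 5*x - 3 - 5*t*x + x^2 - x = -15*t + x^2 + x*(-5*t - 6) - 27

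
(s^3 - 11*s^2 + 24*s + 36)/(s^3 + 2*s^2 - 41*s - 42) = (s - 6)/(s + 7)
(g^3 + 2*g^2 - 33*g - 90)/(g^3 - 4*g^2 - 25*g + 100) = (g^2 - 3*g - 18)/(g^2 - 9*g + 20)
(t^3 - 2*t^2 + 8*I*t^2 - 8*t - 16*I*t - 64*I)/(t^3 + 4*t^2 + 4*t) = (t^2 + 4*t*(-1 + 2*I) - 32*I)/(t*(t + 2))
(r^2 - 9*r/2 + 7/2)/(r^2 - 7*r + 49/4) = 2*(r - 1)/(2*r - 7)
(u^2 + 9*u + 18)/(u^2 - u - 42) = (u + 3)/(u - 7)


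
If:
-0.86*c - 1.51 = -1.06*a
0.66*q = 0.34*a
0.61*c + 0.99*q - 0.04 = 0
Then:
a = 0.88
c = -0.67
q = 0.45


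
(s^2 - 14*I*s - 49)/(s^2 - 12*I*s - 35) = (s - 7*I)/(s - 5*I)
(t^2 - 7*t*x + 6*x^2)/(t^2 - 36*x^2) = (t - x)/(t + 6*x)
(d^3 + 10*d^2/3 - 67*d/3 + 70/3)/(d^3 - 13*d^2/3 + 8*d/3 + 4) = (3*d^2 + 16*d - 35)/(3*d^2 - 7*d - 6)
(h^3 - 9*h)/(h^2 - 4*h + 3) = h*(h + 3)/(h - 1)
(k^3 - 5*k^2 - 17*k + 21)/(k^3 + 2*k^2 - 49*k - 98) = (k^2 + 2*k - 3)/(k^2 + 9*k + 14)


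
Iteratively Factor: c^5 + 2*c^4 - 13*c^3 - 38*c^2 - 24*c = (c + 3)*(c^4 - c^3 - 10*c^2 - 8*c) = (c - 4)*(c + 3)*(c^3 + 3*c^2 + 2*c) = c*(c - 4)*(c + 3)*(c^2 + 3*c + 2) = c*(c - 4)*(c + 2)*(c + 3)*(c + 1)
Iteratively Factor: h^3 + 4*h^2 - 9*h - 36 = (h + 4)*(h^2 - 9) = (h + 3)*(h + 4)*(h - 3)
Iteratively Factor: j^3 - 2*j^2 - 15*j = (j)*(j^2 - 2*j - 15) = j*(j + 3)*(j - 5)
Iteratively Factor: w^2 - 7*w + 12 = (w - 3)*(w - 4)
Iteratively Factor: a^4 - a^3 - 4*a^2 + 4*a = (a - 2)*(a^3 + a^2 - 2*a) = a*(a - 2)*(a^2 + a - 2) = a*(a - 2)*(a - 1)*(a + 2)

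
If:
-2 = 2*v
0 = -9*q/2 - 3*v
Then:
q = 2/3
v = -1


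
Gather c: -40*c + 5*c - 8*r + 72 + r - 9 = -35*c - 7*r + 63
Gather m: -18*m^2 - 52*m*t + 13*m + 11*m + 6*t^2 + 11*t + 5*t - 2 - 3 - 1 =-18*m^2 + m*(24 - 52*t) + 6*t^2 + 16*t - 6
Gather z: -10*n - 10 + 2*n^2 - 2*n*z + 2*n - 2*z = 2*n^2 - 8*n + z*(-2*n - 2) - 10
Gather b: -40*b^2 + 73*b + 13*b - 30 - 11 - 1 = -40*b^2 + 86*b - 42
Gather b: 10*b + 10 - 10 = 10*b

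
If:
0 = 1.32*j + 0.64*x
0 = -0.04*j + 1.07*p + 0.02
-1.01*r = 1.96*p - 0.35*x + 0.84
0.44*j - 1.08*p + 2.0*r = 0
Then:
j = -1.34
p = -0.07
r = 0.26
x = 2.76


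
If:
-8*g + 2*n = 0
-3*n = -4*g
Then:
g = 0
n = 0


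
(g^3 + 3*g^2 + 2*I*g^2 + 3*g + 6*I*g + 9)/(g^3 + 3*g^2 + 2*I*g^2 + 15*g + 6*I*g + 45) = (g^2 + 2*I*g + 3)/(g^2 + 2*I*g + 15)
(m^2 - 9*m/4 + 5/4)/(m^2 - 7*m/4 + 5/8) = 2*(m - 1)/(2*m - 1)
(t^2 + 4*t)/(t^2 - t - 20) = t/(t - 5)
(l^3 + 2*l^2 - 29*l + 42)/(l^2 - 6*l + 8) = (l^2 + 4*l - 21)/(l - 4)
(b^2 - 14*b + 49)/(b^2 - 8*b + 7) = (b - 7)/(b - 1)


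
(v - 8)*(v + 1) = v^2 - 7*v - 8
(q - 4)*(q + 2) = q^2 - 2*q - 8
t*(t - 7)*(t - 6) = t^3 - 13*t^2 + 42*t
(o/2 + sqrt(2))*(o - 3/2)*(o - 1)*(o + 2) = o^4/2 - o^3/4 + sqrt(2)*o^3 - 7*o^2/4 - sqrt(2)*o^2/2 - 7*sqrt(2)*o/2 + 3*o/2 + 3*sqrt(2)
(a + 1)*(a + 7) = a^2 + 8*a + 7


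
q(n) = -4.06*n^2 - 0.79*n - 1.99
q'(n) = -8.12*n - 0.79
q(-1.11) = -6.12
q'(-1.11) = 8.22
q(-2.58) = -26.98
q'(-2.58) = 20.16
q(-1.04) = -5.56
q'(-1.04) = 7.65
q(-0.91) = -4.63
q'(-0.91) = 6.60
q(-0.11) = -1.95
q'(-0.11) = 0.10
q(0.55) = -3.65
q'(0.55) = -5.26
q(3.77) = -62.67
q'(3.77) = -31.40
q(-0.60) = -2.98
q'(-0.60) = 4.08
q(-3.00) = -36.16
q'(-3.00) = 23.57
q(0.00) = -1.99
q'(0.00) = -0.79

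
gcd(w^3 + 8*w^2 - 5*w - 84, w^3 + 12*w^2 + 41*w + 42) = w + 7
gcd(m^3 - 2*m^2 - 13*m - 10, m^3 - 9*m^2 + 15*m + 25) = m^2 - 4*m - 5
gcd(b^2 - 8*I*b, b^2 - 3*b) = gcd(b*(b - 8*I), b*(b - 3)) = b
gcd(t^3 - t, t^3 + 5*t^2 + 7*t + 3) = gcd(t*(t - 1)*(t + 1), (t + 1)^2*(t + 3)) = t + 1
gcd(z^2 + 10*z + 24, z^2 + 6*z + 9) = 1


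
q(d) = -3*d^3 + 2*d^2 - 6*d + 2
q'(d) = -9*d^2 + 4*d - 6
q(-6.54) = 965.96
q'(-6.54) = -417.10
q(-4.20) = 284.74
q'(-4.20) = -181.56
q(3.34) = -107.51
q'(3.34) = -93.04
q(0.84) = -3.41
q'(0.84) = -8.99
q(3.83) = -160.19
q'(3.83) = -122.70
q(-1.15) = 16.11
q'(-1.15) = -22.50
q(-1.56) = 27.62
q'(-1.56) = -34.14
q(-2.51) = 77.10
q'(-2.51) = -72.74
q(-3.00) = 119.00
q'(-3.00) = -99.00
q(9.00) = -2077.00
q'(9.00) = -699.00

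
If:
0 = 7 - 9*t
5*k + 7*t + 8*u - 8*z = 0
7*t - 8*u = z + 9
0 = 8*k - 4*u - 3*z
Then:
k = -29/153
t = 7/9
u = -70/153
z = 16/153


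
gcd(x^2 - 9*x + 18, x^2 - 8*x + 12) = x - 6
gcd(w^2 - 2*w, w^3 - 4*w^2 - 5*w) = w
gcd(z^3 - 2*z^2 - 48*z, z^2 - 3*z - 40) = z - 8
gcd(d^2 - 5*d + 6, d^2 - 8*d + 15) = d - 3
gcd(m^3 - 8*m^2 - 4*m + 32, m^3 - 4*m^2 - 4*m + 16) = m^2 - 4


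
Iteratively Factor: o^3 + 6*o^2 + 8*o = (o)*(o^2 + 6*o + 8) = o*(o + 4)*(o + 2)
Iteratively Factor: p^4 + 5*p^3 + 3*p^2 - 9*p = (p + 3)*(p^3 + 2*p^2 - 3*p) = (p - 1)*(p + 3)*(p^2 + 3*p) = p*(p - 1)*(p + 3)*(p + 3)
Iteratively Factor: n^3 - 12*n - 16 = (n + 2)*(n^2 - 2*n - 8) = (n + 2)^2*(n - 4)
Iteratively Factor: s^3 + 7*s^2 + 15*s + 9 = (s + 3)*(s^2 + 4*s + 3) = (s + 1)*(s + 3)*(s + 3)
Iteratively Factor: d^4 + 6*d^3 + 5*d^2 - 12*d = (d + 4)*(d^3 + 2*d^2 - 3*d) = (d - 1)*(d + 4)*(d^2 + 3*d) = d*(d - 1)*(d + 4)*(d + 3)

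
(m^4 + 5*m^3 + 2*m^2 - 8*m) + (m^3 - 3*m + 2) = m^4 + 6*m^3 + 2*m^2 - 11*m + 2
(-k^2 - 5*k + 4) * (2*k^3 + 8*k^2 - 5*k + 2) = -2*k^5 - 18*k^4 - 27*k^3 + 55*k^2 - 30*k + 8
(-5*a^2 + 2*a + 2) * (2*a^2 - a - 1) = -10*a^4 + 9*a^3 + 7*a^2 - 4*a - 2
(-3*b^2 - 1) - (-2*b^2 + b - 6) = -b^2 - b + 5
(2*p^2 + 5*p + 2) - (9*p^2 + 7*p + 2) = -7*p^2 - 2*p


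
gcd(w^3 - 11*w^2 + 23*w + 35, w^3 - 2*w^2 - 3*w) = w + 1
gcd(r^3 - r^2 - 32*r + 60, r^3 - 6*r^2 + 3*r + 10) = r^2 - 7*r + 10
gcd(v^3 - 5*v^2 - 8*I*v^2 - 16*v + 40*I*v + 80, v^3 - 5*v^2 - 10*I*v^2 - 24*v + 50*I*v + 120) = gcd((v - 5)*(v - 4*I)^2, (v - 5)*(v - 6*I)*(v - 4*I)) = v^2 + v*(-5 - 4*I) + 20*I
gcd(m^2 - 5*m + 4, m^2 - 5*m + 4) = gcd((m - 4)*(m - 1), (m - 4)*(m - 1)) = m^2 - 5*m + 4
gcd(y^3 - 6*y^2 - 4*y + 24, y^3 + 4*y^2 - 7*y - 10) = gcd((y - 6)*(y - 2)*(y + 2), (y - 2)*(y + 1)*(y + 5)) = y - 2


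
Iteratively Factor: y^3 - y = (y - 1)*(y^2 + y) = (y - 1)*(y + 1)*(y)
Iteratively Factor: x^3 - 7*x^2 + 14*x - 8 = (x - 1)*(x^2 - 6*x + 8) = (x - 2)*(x - 1)*(x - 4)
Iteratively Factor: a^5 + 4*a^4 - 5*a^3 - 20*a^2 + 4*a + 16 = (a + 1)*(a^4 + 3*a^3 - 8*a^2 - 12*a + 16) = (a - 2)*(a + 1)*(a^3 + 5*a^2 + 2*a - 8) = (a - 2)*(a + 1)*(a + 4)*(a^2 + a - 2) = (a - 2)*(a + 1)*(a + 2)*(a + 4)*(a - 1)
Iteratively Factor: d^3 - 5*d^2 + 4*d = (d)*(d^2 - 5*d + 4) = d*(d - 4)*(d - 1)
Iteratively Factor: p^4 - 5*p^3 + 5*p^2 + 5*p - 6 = (p - 2)*(p^3 - 3*p^2 - p + 3) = (p - 3)*(p - 2)*(p^2 - 1) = (p - 3)*(p - 2)*(p + 1)*(p - 1)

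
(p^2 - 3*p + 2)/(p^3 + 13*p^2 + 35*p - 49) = (p - 2)/(p^2 + 14*p + 49)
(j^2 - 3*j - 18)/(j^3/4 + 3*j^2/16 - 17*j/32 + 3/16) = 32*(j^2 - 3*j - 18)/(8*j^3 + 6*j^2 - 17*j + 6)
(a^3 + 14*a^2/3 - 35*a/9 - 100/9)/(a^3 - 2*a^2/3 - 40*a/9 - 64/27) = 3*(3*a^2 + 10*a - 25)/(9*a^2 - 18*a - 16)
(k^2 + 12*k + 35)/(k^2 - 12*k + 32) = (k^2 + 12*k + 35)/(k^2 - 12*k + 32)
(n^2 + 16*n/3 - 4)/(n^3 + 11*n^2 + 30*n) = (n - 2/3)/(n*(n + 5))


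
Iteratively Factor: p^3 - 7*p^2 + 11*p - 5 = (p - 5)*(p^2 - 2*p + 1) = (p - 5)*(p - 1)*(p - 1)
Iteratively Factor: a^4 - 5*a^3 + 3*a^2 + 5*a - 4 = (a - 1)*(a^3 - 4*a^2 - a + 4) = (a - 1)*(a + 1)*(a^2 - 5*a + 4) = (a - 4)*(a - 1)*(a + 1)*(a - 1)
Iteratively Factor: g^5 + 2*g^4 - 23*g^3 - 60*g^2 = (g + 3)*(g^4 - g^3 - 20*g^2) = (g - 5)*(g + 3)*(g^3 + 4*g^2) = g*(g - 5)*(g + 3)*(g^2 + 4*g) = g^2*(g - 5)*(g + 3)*(g + 4)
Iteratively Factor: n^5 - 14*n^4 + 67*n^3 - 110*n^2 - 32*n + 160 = (n - 4)*(n^4 - 10*n^3 + 27*n^2 - 2*n - 40) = (n - 5)*(n - 4)*(n^3 - 5*n^2 + 2*n + 8) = (n - 5)*(n - 4)*(n - 2)*(n^2 - 3*n - 4) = (n - 5)*(n - 4)^2*(n - 2)*(n + 1)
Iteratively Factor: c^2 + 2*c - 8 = (c + 4)*(c - 2)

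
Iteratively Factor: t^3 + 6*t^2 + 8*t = (t + 2)*(t^2 + 4*t) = (t + 2)*(t + 4)*(t)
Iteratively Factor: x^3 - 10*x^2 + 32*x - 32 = (x - 4)*(x^2 - 6*x + 8) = (x - 4)*(x - 2)*(x - 4)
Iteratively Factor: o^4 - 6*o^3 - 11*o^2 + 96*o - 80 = (o - 1)*(o^3 - 5*o^2 - 16*o + 80) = (o - 1)*(o + 4)*(o^2 - 9*o + 20) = (o - 4)*(o - 1)*(o + 4)*(o - 5)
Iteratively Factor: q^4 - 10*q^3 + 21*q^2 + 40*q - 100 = (q - 5)*(q^3 - 5*q^2 - 4*q + 20) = (q - 5)*(q + 2)*(q^2 - 7*q + 10) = (q - 5)*(q - 2)*(q + 2)*(q - 5)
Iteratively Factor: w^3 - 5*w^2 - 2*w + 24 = (w - 3)*(w^2 - 2*w - 8) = (w - 4)*(w - 3)*(w + 2)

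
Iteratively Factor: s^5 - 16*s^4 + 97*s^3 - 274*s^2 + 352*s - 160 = (s - 1)*(s^4 - 15*s^3 + 82*s^2 - 192*s + 160) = (s - 2)*(s - 1)*(s^3 - 13*s^2 + 56*s - 80) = (s - 4)*(s - 2)*(s - 1)*(s^2 - 9*s + 20) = (s - 4)^2*(s - 2)*(s - 1)*(s - 5)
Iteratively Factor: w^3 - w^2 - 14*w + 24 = (w - 3)*(w^2 + 2*w - 8) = (w - 3)*(w - 2)*(w + 4)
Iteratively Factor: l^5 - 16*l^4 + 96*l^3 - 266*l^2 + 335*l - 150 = (l - 2)*(l^4 - 14*l^3 + 68*l^2 - 130*l + 75) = (l - 5)*(l - 2)*(l^3 - 9*l^2 + 23*l - 15) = (l - 5)*(l - 2)*(l - 1)*(l^2 - 8*l + 15) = (l - 5)^2*(l - 2)*(l - 1)*(l - 3)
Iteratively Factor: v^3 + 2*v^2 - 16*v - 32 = (v - 4)*(v^2 + 6*v + 8) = (v - 4)*(v + 2)*(v + 4)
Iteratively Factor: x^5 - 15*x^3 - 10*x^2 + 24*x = (x + 2)*(x^4 - 2*x^3 - 11*x^2 + 12*x) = (x - 1)*(x + 2)*(x^3 - x^2 - 12*x) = (x - 4)*(x - 1)*(x + 2)*(x^2 + 3*x) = (x - 4)*(x - 1)*(x + 2)*(x + 3)*(x)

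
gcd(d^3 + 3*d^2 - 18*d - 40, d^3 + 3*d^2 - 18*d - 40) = d^3 + 3*d^2 - 18*d - 40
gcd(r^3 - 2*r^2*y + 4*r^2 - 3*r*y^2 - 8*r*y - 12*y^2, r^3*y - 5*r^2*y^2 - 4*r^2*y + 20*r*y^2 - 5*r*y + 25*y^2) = 1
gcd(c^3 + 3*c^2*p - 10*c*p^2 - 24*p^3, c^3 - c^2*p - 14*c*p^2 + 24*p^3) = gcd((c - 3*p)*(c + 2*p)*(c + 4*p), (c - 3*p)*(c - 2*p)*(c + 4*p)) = -c^2 - c*p + 12*p^2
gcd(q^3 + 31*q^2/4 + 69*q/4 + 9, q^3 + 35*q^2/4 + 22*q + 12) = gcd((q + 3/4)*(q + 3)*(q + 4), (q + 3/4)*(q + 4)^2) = q^2 + 19*q/4 + 3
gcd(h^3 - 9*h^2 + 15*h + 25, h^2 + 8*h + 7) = h + 1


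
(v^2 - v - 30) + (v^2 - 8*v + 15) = 2*v^2 - 9*v - 15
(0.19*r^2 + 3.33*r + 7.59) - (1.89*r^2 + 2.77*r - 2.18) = -1.7*r^2 + 0.56*r + 9.77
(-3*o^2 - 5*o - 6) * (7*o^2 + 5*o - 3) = -21*o^4 - 50*o^3 - 58*o^2 - 15*o + 18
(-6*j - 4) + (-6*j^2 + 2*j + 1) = -6*j^2 - 4*j - 3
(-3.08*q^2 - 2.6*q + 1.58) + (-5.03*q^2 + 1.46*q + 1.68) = -8.11*q^2 - 1.14*q + 3.26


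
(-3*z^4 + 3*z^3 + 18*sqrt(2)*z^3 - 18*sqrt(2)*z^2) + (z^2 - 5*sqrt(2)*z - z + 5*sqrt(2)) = -3*z^4 + 3*z^3 + 18*sqrt(2)*z^3 - 18*sqrt(2)*z^2 + z^2 - 5*sqrt(2)*z - z + 5*sqrt(2)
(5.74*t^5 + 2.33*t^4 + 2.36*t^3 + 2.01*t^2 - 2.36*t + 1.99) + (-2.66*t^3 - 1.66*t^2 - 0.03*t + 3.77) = 5.74*t^5 + 2.33*t^4 - 0.3*t^3 + 0.35*t^2 - 2.39*t + 5.76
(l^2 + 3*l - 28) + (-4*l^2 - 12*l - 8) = -3*l^2 - 9*l - 36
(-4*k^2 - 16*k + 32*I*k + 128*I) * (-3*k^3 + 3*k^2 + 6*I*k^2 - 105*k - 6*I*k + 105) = 12*k^5 + 36*k^4 - 120*I*k^4 + 180*k^3 - 360*I*k^3 + 684*k^2 - 2880*I*k^2 - 912*k - 10080*I*k + 13440*I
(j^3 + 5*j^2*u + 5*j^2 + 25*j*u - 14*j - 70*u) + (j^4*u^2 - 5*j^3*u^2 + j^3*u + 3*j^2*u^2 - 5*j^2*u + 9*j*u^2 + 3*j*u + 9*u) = j^4*u^2 - 5*j^3*u^2 + j^3*u + j^3 + 3*j^2*u^2 + 5*j^2 + 9*j*u^2 + 28*j*u - 14*j - 61*u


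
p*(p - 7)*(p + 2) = p^3 - 5*p^2 - 14*p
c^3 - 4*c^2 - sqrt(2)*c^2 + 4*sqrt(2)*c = c*(c - 4)*(c - sqrt(2))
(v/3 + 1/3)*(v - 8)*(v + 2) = v^3/3 - 5*v^2/3 - 22*v/3 - 16/3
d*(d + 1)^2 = d^3 + 2*d^2 + d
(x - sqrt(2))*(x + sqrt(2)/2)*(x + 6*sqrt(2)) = x^3 + 11*sqrt(2)*x^2/2 - 7*x - 6*sqrt(2)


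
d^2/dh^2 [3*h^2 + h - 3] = 6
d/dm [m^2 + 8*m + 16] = 2*m + 8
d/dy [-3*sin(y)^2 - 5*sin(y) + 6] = -(6*sin(y) + 5)*cos(y)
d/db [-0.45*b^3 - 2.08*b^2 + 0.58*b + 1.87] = -1.35*b^2 - 4.16*b + 0.58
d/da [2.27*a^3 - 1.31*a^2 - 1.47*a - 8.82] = 6.81*a^2 - 2.62*a - 1.47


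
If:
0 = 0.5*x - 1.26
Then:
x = 2.52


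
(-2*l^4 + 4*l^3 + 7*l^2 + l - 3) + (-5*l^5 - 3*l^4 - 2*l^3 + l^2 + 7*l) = -5*l^5 - 5*l^4 + 2*l^3 + 8*l^2 + 8*l - 3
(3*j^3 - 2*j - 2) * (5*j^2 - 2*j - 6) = 15*j^5 - 6*j^4 - 28*j^3 - 6*j^2 + 16*j + 12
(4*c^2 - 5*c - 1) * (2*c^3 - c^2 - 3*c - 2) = 8*c^5 - 14*c^4 - 9*c^3 + 8*c^2 + 13*c + 2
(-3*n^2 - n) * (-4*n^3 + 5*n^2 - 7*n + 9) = 12*n^5 - 11*n^4 + 16*n^3 - 20*n^2 - 9*n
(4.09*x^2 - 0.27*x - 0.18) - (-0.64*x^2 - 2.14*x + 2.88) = 4.73*x^2 + 1.87*x - 3.06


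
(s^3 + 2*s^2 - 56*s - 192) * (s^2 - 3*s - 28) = s^5 - s^4 - 90*s^3 - 80*s^2 + 2144*s + 5376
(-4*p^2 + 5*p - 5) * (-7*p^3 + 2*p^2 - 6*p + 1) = 28*p^5 - 43*p^4 + 69*p^3 - 44*p^2 + 35*p - 5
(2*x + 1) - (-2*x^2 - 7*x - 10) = 2*x^2 + 9*x + 11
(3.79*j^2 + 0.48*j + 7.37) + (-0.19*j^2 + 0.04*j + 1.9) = 3.6*j^2 + 0.52*j + 9.27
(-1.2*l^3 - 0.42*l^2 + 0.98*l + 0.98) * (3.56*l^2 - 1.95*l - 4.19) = -4.272*l^5 + 0.8448*l^4 + 9.3358*l^3 + 3.3376*l^2 - 6.0172*l - 4.1062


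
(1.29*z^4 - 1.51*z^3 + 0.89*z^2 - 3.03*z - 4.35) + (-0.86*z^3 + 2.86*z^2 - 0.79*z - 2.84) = 1.29*z^4 - 2.37*z^3 + 3.75*z^2 - 3.82*z - 7.19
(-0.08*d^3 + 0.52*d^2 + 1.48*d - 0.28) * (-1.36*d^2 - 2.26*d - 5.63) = 0.1088*d^5 - 0.5264*d^4 - 2.7376*d^3 - 5.8916*d^2 - 7.6996*d + 1.5764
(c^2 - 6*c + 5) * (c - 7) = c^3 - 13*c^2 + 47*c - 35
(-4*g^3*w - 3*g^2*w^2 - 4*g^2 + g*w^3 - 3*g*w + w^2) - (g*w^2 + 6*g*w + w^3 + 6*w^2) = -4*g^3*w - 3*g^2*w^2 - 4*g^2 + g*w^3 - g*w^2 - 9*g*w - w^3 - 5*w^2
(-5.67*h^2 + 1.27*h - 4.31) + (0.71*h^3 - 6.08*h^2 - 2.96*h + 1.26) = 0.71*h^3 - 11.75*h^2 - 1.69*h - 3.05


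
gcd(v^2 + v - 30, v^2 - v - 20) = v - 5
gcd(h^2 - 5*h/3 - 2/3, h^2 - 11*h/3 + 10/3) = h - 2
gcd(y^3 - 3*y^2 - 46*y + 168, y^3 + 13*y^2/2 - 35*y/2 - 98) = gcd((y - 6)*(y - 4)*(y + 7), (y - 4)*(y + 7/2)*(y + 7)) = y^2 + 3*y - 28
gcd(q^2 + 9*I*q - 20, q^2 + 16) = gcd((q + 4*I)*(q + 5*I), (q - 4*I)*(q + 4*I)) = q + 4*I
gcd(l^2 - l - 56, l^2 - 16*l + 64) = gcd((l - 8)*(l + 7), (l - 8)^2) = l - 8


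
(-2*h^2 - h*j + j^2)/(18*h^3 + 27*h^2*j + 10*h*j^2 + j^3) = (-2*h + j)/(18*h^2 + 9*h*j + j^2)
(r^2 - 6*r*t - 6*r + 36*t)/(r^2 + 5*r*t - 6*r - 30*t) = (r - 6*t)/(r + 5*t)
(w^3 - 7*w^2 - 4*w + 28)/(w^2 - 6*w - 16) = (w^2 - 9*w + 14)/(w - 8)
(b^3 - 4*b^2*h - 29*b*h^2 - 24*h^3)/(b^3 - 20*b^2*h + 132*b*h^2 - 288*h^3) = (b^2 + 4*b*h + 3*h^2)/(b^2 - 12*b*h + 36*h^2)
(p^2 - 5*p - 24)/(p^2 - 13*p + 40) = (p + 3)/(p - 5)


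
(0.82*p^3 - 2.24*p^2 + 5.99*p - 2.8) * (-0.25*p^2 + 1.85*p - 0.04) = -0.205*p^5 + 2.077*p^4 - 5.6743*p^3 + 11.8711*p^2 - 5.4196*p + 0.112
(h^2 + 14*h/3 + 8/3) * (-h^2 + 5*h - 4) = -h^4 + h^3/3 + 50*h^2/3 - 16*h/3 - 32/3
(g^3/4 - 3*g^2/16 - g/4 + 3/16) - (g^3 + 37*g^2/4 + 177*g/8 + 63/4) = -3*g^3/4 - 151*g^2/16 - 179*g/8 - 249/16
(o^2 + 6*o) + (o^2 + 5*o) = 2*o^2 + 11*o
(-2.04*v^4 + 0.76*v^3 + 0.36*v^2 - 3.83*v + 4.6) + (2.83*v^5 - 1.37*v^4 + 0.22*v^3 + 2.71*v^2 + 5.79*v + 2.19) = 2.83*v^5 - 3.41*v^4 + 0.98*v^3 + 3.07*v^2 + 1.96*v + 6.79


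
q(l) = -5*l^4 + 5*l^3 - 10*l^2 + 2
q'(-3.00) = 735.00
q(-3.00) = -628.00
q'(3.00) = -465.00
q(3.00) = -358.00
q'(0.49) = -8.55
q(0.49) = -0.10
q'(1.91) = -122.84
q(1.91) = -66.18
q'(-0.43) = 12.96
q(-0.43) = -0.42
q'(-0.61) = 22.32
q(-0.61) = -3.55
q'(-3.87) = 1461.27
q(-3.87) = -1559.11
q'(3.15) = -539.28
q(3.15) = -433.23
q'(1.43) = -56.41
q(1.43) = -24.74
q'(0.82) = -17.34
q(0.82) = -4.23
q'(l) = -20*l^3 + 15*l^2 - 20*l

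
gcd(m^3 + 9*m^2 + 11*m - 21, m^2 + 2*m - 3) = m^2 + 2*m - 3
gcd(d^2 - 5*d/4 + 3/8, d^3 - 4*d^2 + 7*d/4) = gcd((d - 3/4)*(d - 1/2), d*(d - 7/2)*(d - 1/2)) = d - 1/2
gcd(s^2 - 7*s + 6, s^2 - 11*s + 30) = s - 6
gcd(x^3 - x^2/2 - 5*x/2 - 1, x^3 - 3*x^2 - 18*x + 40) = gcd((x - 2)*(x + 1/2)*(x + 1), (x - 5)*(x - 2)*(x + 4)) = x - 2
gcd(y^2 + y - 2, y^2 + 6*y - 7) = y - 1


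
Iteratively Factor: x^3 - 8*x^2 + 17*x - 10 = (x - 2)*(x^2 - 6*x + 5) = (x - 5)*(x - 2)*(x - 1)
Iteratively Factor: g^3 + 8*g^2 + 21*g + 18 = (g + 2)*(g^2 + 6*g + 9) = (g + 2)*(g + 3)*(g + 3)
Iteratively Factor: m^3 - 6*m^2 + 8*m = (m)*(m^2 - 6*m + 8) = m*(m - 4)*(m - 2)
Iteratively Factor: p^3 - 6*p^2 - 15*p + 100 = (p + 4)*(p^2 - 10*p + 25) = (p - 5)*(p + 4)*(p - 5)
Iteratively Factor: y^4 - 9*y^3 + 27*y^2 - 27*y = (y - 3)*(y^3 - 6*y^2 + 9*y) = y*(y - 3)*(y^2 - 6*y + 9) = y*(y - 3)^2*(y - 3)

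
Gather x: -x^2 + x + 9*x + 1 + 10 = -x^2 + 10*x + 11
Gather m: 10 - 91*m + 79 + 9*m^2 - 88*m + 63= 9*m^2 - 179*m + 152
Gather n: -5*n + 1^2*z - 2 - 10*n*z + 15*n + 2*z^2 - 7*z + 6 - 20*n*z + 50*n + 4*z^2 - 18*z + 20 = n*(60 - 30*z) + 6*z^2 - 24*z + 24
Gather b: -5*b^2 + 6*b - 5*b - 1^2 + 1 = -5*b^2 + b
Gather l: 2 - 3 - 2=-3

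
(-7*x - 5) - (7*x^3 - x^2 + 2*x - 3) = -7*x^3 + x^2 - 9*x - 2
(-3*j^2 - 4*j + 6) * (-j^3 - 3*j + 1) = 3*j^5 + 4*j^4 + 3*j^3 + 9*j^2 - 22*j + 6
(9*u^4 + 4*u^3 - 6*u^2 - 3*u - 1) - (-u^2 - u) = 9*u^4 + 4*u^3 - 5*u^2 - 2*u - 1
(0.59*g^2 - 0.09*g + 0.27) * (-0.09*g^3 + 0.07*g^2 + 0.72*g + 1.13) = -0.0531*g^5 + 0.0494*g^4 + 0.3942*g^3 + 0.6208*g^2 + 0.0927*g + 0.3051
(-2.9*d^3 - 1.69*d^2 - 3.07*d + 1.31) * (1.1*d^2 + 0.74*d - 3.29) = -3.19*d^5 - 4.005*d^4 + 4.9134*d^3 + 4.7293*d^2 + 11.0697*d - 4.3099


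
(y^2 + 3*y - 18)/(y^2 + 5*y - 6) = (y - 3)/(y - 1)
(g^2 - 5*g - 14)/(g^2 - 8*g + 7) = (g + 2)/(g - 1)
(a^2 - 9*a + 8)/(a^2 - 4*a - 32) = (a - 1)/(a + 4)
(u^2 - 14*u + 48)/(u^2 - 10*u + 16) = (u - 6)/(u - 2)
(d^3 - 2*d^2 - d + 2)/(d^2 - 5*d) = (d^3 - 2*d^2 - d + 2)/(d*(d - 5))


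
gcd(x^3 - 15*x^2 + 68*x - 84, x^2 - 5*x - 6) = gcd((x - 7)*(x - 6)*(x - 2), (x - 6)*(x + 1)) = x - 6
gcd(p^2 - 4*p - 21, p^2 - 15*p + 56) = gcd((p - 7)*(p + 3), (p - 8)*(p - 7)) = p - 7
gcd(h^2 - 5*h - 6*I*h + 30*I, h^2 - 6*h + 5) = h - 5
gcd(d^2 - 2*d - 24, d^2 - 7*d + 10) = 1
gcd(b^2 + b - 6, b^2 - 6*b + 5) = 1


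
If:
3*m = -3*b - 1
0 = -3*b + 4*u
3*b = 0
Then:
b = 0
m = -1/3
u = 0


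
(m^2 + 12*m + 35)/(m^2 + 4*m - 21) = (m + 5)/(m - 3)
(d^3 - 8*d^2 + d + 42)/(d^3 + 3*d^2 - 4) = (d^2 - 10*d + 21)/(d^2 + d - 2)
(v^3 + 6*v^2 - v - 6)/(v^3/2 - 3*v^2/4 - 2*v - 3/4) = 4*(v^2 + 5*v - 6)/(2*v^2 - 5*v - 3)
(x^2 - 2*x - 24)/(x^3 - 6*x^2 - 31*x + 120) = (x^2 - 2*x - 24)/(x^3 - 6*x^2 - 31*x + 120)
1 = 1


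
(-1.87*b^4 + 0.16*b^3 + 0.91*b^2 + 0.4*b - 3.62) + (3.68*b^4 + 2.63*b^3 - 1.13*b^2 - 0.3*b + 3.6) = 1.81*b^4 + 2.79*b^3 - 0.22*b^2 + 0.1*b - 0.02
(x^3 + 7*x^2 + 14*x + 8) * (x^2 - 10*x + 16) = x^5 - 3*x^4 - 40*x^3 - 20*x^2 + 144*x + 128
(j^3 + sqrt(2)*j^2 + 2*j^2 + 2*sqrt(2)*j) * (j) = j^4 + sqrt(2)*j^3 + 2*j^3 + 2*sqrt(2)*j^2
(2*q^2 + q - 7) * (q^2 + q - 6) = 2*q^4 + 3*q^3 - 18*q^2 - 13*q + 42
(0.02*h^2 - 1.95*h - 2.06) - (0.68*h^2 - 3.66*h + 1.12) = -0.66*h^2 + 1.71*h - 3.18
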